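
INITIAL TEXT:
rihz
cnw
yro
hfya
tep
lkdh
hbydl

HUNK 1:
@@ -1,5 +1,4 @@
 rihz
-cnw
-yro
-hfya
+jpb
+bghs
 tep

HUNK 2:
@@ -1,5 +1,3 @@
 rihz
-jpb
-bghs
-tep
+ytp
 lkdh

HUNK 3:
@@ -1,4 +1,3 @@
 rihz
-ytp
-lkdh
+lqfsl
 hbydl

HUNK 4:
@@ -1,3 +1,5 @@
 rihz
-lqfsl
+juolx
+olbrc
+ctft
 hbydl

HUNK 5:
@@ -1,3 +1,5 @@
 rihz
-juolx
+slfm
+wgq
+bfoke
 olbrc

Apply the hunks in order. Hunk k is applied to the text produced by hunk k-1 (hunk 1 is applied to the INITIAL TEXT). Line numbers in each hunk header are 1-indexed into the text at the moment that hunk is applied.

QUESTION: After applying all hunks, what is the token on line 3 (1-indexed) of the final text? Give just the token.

Hunk 1: at line 1 remove [cnw,yro,hfya] add [jpb,bghs] -> 6 lines: rihz jpb bghs tep lkdh hbydl
Hunk 2: at line 1 remove [jpb,bghs,tep] add [ytp] -> 4 lines: rihz ytp lkdh hbydl
Hunk 3: at line 1 remove [ytp,lkdh] add [lqfsl] -> 3 lines: rihz lqfsl hbydl
Hunk 4: at line 1 remove [lqfsl] add [juolx,olbrc,ctft] -> 5 lines: rihz juolx olbrc ctft hbydl
Hunk 5: at line 1 remove [juolx] add [slfm,wgq,bfoke] -> 7 lines: rihz slfm wgq bfoke olbrc ctft hbydl
Final line 3: wgq

Answer: wgq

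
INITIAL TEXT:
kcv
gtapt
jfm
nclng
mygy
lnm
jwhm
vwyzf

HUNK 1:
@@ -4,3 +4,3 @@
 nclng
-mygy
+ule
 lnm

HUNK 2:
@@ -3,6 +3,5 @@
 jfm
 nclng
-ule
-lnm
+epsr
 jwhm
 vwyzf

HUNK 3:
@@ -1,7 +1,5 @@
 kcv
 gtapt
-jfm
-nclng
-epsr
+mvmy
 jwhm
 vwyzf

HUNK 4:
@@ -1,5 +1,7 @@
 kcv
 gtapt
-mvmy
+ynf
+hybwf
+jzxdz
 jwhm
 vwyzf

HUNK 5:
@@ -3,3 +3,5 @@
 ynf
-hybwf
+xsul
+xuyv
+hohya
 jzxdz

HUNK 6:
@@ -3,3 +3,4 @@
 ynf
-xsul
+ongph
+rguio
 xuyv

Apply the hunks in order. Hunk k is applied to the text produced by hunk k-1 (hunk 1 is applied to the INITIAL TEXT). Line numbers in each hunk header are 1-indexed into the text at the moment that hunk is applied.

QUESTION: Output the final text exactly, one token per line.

Answer: kcv
gtapt
ynf
ongph
rguio
xuyv
hohya
jzxdz
jwhm
vwyzf

Derivation:
Hunk 1: at line 4 remove [mygy] add [ule] -> 8 lines: kcv gtapt jfm nclng ule lnm jwhm vwyzf
Hunk 2: at line 3 remove [ule,lnm] add [epsr] -> 7 lines: kcv gtapt jfm nclng epsr jwhm vwyzf
Hunk 3: at line 1 remove [jfm,nclng,epsr] add [mvmy] -> 5 lines: kcv gtapt mvmy jwhm vwyzf
Hunk 4: at line 1 remove [mvmy] add [ynf,hybwf,jzxdz] -> 7 lines: kcv gtapt ynf hybwf jzxdz jwhm vwyzf
Hunk 5: at line 3 remove [hybwf] add [xsul,xuyv,hohya] -> 9 lines: kcv gtapt ynf xsul xuyv hohya jzxdz jwhm vwyzf
Hunk 6: at line 3 remove [xsul] add [ongph,rguio] -> 10 lines: kcv gtapt ynf ongph rguio xuyv hohya jzxdz jwhm vwyzf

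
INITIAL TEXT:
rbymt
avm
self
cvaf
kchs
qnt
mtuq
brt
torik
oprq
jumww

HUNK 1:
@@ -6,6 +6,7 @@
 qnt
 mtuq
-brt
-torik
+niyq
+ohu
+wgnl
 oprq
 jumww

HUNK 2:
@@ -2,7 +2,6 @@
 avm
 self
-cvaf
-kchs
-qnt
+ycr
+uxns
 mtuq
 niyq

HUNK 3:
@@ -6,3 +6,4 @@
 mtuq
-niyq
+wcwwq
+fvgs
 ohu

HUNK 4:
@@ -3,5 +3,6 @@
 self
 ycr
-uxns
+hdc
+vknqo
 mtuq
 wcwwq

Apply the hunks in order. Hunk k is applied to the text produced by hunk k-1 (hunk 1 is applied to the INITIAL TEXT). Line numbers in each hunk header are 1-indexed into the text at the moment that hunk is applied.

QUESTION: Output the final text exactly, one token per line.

Answer: rbymt
avm
self
ycr
hdc
vknqo
mtuq
wcwwq
fvgs
ohu
wgnl
oprq
jumww

Derivation:
Hunk 1: at line 6 remove [brt,torik] add [niyq,ohu,wgnl] -> 12 lines: rbymt avm self cvaf kchs qnt mtuq niyq ohu wgnl oprq jumww
Hunk 2: at line 2 remove [cvaf,kchs,qnt] add [ycr,uxns] -> 11 lines: rbymt avm self ycr uxns mtuq niyq ohu wgnl oprq jumww
Hunk 3: at line 6 remove [niyq] add [wcwwq,fvgs] -> 12 lines: rbymt avm self ycr uxns mtuq wcwwq fvgs ohu wgnl oprq jumww
Hunk 4: at line 3 remove [uxns] add [hdc,vknqo] -> 13 lines: rbymt avm self ycr hdc vknqo mtuq wcwwq fvgs ohu wgnl oprq jumww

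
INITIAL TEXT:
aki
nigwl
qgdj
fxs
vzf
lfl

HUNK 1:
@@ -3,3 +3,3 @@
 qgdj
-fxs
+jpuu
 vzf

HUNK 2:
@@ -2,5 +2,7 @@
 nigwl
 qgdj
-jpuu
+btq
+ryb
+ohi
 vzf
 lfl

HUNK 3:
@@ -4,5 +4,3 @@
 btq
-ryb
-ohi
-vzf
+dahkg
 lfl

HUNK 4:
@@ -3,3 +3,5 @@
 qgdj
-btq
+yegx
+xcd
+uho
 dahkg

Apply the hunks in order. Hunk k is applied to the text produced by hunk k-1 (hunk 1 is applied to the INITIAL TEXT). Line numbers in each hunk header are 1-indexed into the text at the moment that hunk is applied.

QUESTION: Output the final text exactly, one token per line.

Hunk 1: at line 3 remove [fxs] add [jpuu] -> 6 lines: aki nigwl qgdj jpuu vzf lfl
Hunk 2: at line 2 remove [jpuu] add [btq,ryb,ohi] -> 8 lines: aki nigwl qgdj btq ryb ohi vzf lfl
Hunk 3: at line 4 remove [ryb,ohi,vzf] add [dahkg] -> 6 lines: aki nigwl qgdj btq dahkg lfl
Hunk 4: at line 3 remove [btq] add [yegx,xcd,uho] -> 8 lines: aki nigwl qgdj yegx xcd uho dahkg lfl

Answer: aki
nigwl
qgdj
yegx
xcd
uho
dahkg
lfl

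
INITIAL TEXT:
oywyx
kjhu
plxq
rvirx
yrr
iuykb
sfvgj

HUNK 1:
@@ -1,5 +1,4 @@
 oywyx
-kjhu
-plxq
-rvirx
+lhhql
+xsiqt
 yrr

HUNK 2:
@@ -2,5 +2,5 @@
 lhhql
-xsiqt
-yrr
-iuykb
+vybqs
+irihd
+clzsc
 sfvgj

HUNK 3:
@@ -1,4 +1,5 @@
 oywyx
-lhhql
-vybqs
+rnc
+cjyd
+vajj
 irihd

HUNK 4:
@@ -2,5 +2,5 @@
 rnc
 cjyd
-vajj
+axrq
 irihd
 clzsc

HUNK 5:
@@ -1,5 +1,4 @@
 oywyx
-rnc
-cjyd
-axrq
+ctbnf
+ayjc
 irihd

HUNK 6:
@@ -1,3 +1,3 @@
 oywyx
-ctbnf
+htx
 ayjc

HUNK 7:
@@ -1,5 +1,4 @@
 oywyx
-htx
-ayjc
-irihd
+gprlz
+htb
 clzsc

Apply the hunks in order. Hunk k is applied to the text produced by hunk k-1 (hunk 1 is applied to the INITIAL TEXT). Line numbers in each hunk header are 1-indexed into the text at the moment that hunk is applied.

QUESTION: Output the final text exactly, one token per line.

Hunk 1: at line 1 remove [kjhu,plxq,rvirx] add [lhhql,xsiqt] -> 6 lines: oywyx lhhql xsiqt yrr iuykb sfvgj
Hunk 2: at line 2 remove [xsiqt,yrr,iuykb] add [vybqs,irihd,clzsc] -> 6 lines: oywyx lhhql vybqs irihd clzsc sfvgj
Hunk 3: at line 1 remove [lhhql,vybqs] add [rnc,cjyd,vajj] -> 7 lines: oywyx rnc cjyd vajj irihd clzsc sfvgj
Hunk 4: at line 2 remove [vajj] add [axrq] -> 7 lines: oywyx rnc cjyd axrq irihd clzsc sfvgj
Hunk 5: at line 1 remove [rnc,cjyd,axrq] add [ctbnf,ayjc] -> 6 lines: oywyx ctbnf ayjc irihd clzsc sfvgj
Hunk 6: at line 1 remove [ctbnf] add [htx] -> 6 lines: oywyx htx ayjc irihd clzsc sfvgj
Hunk 7: at line 1 remove [htx,ayjc,irihd] add [gprlz,htb] -> 5 lines: oywyx gprlz htb clzsc sfvgj

Answer: oywyx
gprlz
htb
clzsc
sfvgj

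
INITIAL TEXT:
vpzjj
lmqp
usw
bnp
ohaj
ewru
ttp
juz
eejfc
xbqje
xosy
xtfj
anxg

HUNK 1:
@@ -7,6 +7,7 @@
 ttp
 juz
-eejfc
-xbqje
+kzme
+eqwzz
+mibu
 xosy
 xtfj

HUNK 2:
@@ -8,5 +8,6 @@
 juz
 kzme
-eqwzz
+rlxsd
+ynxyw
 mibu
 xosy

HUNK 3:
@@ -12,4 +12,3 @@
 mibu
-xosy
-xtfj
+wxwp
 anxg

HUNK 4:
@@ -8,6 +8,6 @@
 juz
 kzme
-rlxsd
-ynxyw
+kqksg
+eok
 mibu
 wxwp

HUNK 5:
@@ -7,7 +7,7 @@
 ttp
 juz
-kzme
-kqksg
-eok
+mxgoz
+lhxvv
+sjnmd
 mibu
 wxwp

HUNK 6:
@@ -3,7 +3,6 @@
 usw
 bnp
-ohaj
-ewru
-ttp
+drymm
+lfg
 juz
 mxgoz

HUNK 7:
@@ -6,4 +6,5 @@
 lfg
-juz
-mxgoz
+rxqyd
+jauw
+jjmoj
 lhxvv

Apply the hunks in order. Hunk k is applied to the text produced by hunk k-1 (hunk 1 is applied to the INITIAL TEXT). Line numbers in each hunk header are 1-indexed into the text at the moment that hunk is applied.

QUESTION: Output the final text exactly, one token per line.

Hunk 1: at line 7 remove [eejfc,xbqje] add [kzme,eqwzz,mibu] -> 14 lines: vpzjj lmqp usw bnp ohaj ewru ttp juz kzme eqwzz mibu xosy xtfj anxg
Hunk 2: at line 8 remove [eqwzz] add [rlxsd,ynxyw] -> 15 lines: vpzjj lmqp usw bnp ohaj ewru ttp juz kzme rlxsd ynxyw mibu xosy xtfj anxg
Hunk 3: at line 12 remove [xosy,xtfj] add [wxwp] -> 14 lines: vpzjj lmqp usw bnp ohaj ewru ttp juz kzme rlxsd ynxyw mibu wxwp anxg
Hunk 4: at line 8 remove [rlxsd,ynxyw] add [kqksg,eok] -> 14 lines: vpzjj lmqp usw bnp ohaj ewru ttp juz kzme kqksg eok mibu wxwp anxg
Hunk 5: at line 7 remove [kzme,kqksg,eok] add [mxgoz,lhxvv,sjnmd] -> 14 lines: vpzjj lmqp usw bnp ohaj ewru ttp juz mxgoz lhxvv sjnmd mibu wxwp anxg
Hunk 6: at line 3 remove [ohaj,ewru,ttp] add [drymm,lfg] -> 13 lines: vpzjj lmqp usw bnp drymm lfg juz mxgoz lhxvv sjnmd mibu wxwp anxg
Hunk 7: at line 6 remove [juz,mxgoz] add [rxqyd,jauw,jjmoj] -> 14 lines: vpzjj lmqp usw bnp drymm lfg rxqyd jauw jjmoj lhxvv sjnmd mibu wxwp anxg

Answer: vpzjj
lmqp
usw
bnp
drymm
lfg
rxqyd
jauw
jjmoj
lhxvv
sjnmd
mibu
wxwp
anxg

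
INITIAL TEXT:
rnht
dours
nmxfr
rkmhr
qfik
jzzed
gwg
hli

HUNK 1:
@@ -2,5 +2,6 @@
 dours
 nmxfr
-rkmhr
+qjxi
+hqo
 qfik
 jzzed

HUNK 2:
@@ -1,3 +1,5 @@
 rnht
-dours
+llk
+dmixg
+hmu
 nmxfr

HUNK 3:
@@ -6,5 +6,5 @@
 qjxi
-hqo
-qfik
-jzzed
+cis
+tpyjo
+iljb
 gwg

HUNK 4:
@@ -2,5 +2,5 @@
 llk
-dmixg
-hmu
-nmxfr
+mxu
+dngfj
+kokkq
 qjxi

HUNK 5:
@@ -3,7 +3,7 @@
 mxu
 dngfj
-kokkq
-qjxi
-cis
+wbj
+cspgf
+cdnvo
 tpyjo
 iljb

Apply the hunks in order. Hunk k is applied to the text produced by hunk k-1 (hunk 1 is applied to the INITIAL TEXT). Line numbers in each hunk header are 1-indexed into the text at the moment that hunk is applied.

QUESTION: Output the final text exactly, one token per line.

Answer: rnht
llk
mxu
dngfj
wbj
cspgf
cdnvo
tpyjo
iljb
gwg
hli

Derivation:
Hunk 1: at line 2 remove [rkmhr] add [qjxi,hqo] -> 9 lines: rnht dours nmxfr qjxi hqo qfik jzzed gwg hli
Hunk 2: at line 1 remove [dours] add [llk,dmixg,hmu] -> 11 lines: rnht llk dmixg hmu nmxfr qjxi hqo qfik jzzed gwg hli
Hunk 3: at line 6 remove [hqo,qfik,jzzed] add [cis,tpyjo,iljb] -> 11 lines: rnht llk dmixg hmu nmxfr qjxi cis tpyjo iljb gwg hli
Hunk 4: at line 2 remove [dmixg,hmu,nmxfr] add [mxu,dngfj,kokkq] -> 11 lines: rnht llk mxu dngfj kokkq qjxi cis tpyjo iljb gwg hli
Hunk 5: at line 3 remove [kokkq,qjxi,cis] add [wbj,cspgf,cdnvo] -> 11 lines: rnht llk mxu dngfj wbj cspgf cdnvo tpyjo iljb gwg hli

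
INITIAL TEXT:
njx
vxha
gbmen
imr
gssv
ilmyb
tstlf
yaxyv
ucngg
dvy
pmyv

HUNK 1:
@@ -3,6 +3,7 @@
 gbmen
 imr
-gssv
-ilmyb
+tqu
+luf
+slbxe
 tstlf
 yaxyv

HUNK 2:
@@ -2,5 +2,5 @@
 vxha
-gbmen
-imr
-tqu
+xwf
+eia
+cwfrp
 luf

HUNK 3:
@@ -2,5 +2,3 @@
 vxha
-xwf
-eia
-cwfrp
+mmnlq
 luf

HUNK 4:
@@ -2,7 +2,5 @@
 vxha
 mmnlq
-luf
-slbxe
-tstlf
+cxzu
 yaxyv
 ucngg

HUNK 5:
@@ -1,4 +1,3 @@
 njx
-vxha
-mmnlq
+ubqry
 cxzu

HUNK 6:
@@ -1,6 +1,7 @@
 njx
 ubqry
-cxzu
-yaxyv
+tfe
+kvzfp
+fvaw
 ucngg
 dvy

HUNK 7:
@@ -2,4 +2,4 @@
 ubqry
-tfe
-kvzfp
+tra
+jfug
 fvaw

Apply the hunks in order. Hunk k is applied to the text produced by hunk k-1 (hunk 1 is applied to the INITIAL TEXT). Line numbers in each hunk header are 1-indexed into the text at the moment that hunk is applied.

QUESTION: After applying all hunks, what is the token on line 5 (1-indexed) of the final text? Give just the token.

Hunk 1: at line 3 remove [gssv,ilmyb] add [tqu,luf,slbxe] -> 12 lines: njx vxha gbmen imr tqu luf slbxe tstlf yaxyv ucngg dvy pmyv
Hunk 2: at line 2 remove [gbmen,imr,tqu] add [xwf,eia,cwfrp] -> 12 lines: njx vxha xwf eia cwfrp luf slbxe tstlf yaxyv ucngg dvy pmyv
Hunk 3: at line 2 remove [xwf,eia,cwfrp] add [mmnlq] -> 10 lines: njx vxha mmnlq luf slbxe tstlf yaxyv ucngg dvy pmyv
Hunk 4: at line 2 remove [luf,slbxe,tstlf] add [cxzu] -> 8 lines: njx vxha mmnlq cxzu yaxyv ucngg dvy pmyv
Hunk 5: at line 1 remove [vxha,mmnlq] add [ubqry] -> 7 lines: njx ubqry cxzu yaxyv ucngg dvy pmyv
Hunk 6: at line 1 remove [cxzu,yaxyv] add [tfe,kvzfp,fvaw] -> 8 lines: njx ubqry tfe kvzfp fvaw ucngg dvy pmyv
Hunk 7: at line 2 remove [tfe,kvzfp] add [tra,jfug] -> 8 lines: njx ubqry tra jfug fvaw ucngg dvy pmyv
Final line 5: fvaw

Answer: fvaw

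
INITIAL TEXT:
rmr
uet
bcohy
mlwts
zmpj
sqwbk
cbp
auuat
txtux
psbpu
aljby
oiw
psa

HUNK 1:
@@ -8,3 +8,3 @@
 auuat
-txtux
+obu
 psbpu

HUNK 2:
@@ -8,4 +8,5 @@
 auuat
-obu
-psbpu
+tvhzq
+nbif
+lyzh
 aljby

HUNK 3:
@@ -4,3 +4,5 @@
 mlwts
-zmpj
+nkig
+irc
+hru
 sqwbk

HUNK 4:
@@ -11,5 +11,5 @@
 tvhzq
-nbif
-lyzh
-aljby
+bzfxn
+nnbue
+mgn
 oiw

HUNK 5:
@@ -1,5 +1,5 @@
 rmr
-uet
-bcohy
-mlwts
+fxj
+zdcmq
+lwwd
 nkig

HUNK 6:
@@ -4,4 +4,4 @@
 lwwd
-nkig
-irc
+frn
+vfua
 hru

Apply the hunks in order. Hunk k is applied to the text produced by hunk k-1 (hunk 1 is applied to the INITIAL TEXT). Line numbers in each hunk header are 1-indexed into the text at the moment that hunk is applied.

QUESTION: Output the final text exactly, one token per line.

Answer: rmr
fxj
zdcmq
lwwd
frn
vfua
hru
sqwbk
cbp
auuat
tvhzq
bzfxn
nnbue
mgn
oiw
psa

Derivation:
Hunk 1: at line 8 remove [txtux] add [obu] -> 13 lines: rmr uet bcohy mlwts zmpj sqwbk cbp auuat obu psbpu aljby oiw psa
Hunk 2: at line 8 remove [obu,psbpu] add [tvhzq,nbif,lyzh] -> 14 lines: rmr uet bcohy mlwts zmpj sqwbk cbp auuat tvhzq nbif lyzh aljby oiw psa
Hunk 3: at line 4 remove [zmpj] add [nkig,irc,hru] -> 16 lines: rmr uet bcohy mlwts nkig irc hru sqwbk cbp auuat tvhzq nbif lyzh aljby oiw psa
Hunk 4: at line 11 remove [nbif,lyzh,aljby] add [bzfxn,nnbue,mgn] -> 16 lines: rmr uet bcohy mlwts nkig irc hru sqwbk cbp auuat tvhzq bzfxn nnbue mgn oiw psa
Hunk 5: at line 1 remove [uet,bcohy,mlwts] add [fxj,zdcmq,lwwd] -> 16 lines: rmr fxj zdcmq lwwd nkig irc hru sqwbk cbp auuat tvhzq bzfxn nnbue mgn oiw psa
Hunk 6: at line 4 remove [nkig,irc] add [frn,vfua] -> 16 lines: rmr fxj zdcmq lwwd frn vfua hru sqwbk cbp auuat tvhzq bzfxn nnbue mgn oiw psa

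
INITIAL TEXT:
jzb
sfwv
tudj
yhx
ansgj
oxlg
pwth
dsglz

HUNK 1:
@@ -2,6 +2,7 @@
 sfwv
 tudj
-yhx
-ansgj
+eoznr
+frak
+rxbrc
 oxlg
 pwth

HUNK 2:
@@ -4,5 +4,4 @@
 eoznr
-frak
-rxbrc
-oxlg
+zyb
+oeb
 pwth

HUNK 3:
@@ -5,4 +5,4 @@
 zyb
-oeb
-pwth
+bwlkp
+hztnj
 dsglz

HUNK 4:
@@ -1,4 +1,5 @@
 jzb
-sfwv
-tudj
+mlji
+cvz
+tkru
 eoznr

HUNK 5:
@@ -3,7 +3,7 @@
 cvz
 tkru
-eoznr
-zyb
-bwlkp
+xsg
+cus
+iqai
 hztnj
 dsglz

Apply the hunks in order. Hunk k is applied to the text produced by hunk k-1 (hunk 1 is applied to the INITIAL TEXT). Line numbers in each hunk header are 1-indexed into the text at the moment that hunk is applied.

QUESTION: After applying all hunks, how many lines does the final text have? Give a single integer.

Answer: 9

Derivation:
Hunk 1: at line 2 remove [yhx,ansgj] add [eoznr,frak,rxbrc] -> 9 lines: jzb sfwv tudj eoznr frak rxbrc oxlg pwth dsglz
Hunk 2: at line 4 remove [frak,rxbrc,oxlg] add [zyb,oeb] -> 8 lines: jzb sfwv tudj eoznr zyb oeb pwth dsglz
Hunk 3: at line 5 remove [oeb,pwth] add [bwlkp,hztnj] -> 8 lines: jzb sfwv tudj eoznr zyb bwlkp hztnj dsglz
Hunk 4: at line 1 remove [sfwv,tudj] add [mlji,cvz,tkru] -> 9 lines: jzb mlji cvz tkru eoznr zyb bwlkp hztnj dsglz
Hunk 5: at line 3 remove [eoznr,zyb,bwlkp] add [xsg,cus,iqai] -> 9 lines: jzb mlji cvz tkru xsg cus iqai hztnj dsglz
Final line count: 9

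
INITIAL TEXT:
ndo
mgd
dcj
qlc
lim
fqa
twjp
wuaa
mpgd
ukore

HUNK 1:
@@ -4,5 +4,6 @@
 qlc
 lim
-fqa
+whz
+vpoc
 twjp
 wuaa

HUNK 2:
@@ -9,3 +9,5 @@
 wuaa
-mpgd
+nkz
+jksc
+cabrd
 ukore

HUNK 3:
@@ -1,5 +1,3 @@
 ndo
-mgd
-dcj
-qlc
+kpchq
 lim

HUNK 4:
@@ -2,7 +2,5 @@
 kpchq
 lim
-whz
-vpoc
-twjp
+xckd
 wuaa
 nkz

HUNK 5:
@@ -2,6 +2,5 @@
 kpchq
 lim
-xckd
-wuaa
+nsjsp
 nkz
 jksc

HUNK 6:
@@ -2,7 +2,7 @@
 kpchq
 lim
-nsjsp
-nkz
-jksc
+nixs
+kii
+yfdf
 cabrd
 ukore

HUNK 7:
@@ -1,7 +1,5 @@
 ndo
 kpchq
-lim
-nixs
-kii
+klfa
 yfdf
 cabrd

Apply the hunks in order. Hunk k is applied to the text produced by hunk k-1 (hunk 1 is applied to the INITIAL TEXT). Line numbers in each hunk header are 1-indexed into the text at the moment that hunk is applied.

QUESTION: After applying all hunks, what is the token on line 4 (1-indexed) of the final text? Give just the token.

Hunk 1: at line 4 remove [fqa] add [whz,vpoc] -> 11 lines: ndo mgd dcj qlc lim whz vpoc twjp wuaa mpgd ukore
Hunk 2: at line 9 remove [mpgd] add [nkz,jksc,cabrd] -> 13 lines: ndo mgd dcj qlc lim whz vpoc twjp wuaa nkz jksc cabrd ukore
Hunk 3: at line 1 remove [mgd,dcj,qlc] add [kpchq] -> 11 lines: ndo kpchq lim whz vpoc twjp wuaa nkz jksc cabrd ukore
Hunk 4: at line 2 remove [whz,vpoc,twjp] add [xckd] -> 9 lines: ndo kpchq lim xckd wuaa nkz jksc cabrd ukore
Hunk 5: at line 2 remove [xckd,wuaa] add [nsjsp] -> 8 lines: ndo kpchq lim nsjsp nkz jksc cabrd ukore
Hunk 6: at line 2 remove [nsjsp,nkz,jksc] add [nixs,kii,yfdf] -> 8 lines: ndo kpchq lim nixs kii yfdf cabrd ukore
Hunk 7: at line 1 remove [lim,nixs,kii] add [klfa] -> 6 lines: ndo kpchq klfa yfdf cabrd ukore
Final line 4: yfdf

Answer: yfdf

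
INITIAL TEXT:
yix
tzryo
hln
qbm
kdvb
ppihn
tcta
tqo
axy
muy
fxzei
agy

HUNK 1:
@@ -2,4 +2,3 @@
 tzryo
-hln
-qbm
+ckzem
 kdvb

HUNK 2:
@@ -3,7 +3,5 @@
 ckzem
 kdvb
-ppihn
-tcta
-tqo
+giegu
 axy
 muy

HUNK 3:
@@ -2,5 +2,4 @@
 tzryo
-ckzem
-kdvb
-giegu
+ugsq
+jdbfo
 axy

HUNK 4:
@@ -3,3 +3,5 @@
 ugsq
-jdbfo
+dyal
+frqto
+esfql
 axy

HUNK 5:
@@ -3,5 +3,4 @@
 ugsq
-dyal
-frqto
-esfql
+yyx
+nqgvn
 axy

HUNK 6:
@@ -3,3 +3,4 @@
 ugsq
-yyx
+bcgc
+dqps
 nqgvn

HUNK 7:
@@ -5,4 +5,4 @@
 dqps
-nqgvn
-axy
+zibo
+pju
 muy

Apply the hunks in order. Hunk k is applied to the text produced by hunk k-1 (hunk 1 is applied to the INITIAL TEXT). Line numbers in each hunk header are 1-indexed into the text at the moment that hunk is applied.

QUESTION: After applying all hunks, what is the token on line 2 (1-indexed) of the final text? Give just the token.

Answer: tzryo

Derivation:
Hunk 1: at line 2 remove [hln,qbm] add [ckzem] -> 11 lines: yix tzryo ckzem kdvb ppihn tcta tqo axy muy fxzei agy
Hunk 2: at line 3 remove [ppihn,tcta,tqo] add [giegu] -> 9 lines: yix tzryo ckzem kdvb giegu axy muy fxzei agy
Hunk 3: at line 2 remove [ckzem,kdvb,giegu] add [ugsq,jdbfo] -> 8 lines: yix tzryo ugsq jdbfo axy muy fxzei agy
Hunk 4: at line 3 remove [jdbfo] add [dyal,frqto,esfql] -> 10 lines: yix tzryo ugsq dyal frqto esfql axy muy fxzei agy
Hunk 5: at line 3 remove [dyal,frqto,esfql] add [yyx,nqgvn] -> 9 lines: yix tzryo ugsq yyx nqgvn axy muy fxzei agy
Hunk 6: at line 3 remove [yyx] add [bcgc,dqps] -> 10 lines: yix tzryo ugsq bcgc dqps nqgvn axy muy fxzei agy
Hunk 7: at line 5 remove [nqgvn,axy] add [zibo,pju] -> 10 lines: yix tzryo ugsq bcgc dqps zibo pju muy fxzei agy
Final line 2: tzryo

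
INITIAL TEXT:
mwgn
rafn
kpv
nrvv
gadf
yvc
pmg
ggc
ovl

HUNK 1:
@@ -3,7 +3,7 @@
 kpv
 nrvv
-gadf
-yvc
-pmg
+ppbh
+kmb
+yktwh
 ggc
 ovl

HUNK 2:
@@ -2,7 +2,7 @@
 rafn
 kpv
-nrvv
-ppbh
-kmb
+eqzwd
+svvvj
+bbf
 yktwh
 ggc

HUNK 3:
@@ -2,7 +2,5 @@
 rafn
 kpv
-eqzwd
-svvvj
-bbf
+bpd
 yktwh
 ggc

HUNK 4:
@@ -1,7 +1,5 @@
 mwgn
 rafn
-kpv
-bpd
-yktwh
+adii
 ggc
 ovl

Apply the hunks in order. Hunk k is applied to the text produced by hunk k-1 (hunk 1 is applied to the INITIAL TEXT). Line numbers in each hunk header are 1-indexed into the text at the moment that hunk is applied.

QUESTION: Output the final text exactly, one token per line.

Hunk 1: at line 3 remove [gadf,yvc,pmg] add [ppbh,kmb,yktwh] -> 9 lines: mwgn rafn kpv nrvv ppbh kmb yktwh ggc ovl
Hunk 2: at line 2 remove [nrvv,ppbh,kmb] add [eqzwd,svvvj,bbf] -> 9 lines: mwgn rafn kpv eqzwd svvvj bbf yktwh ggc ovl
Hunk 3: at line 2 remove [eqzwd,svvvj,bbf] add [bpd] -> 7 lines: mwgn rafn kpv bpd yktwh ggc ovl
Hunk 4: at line 1 remove [kpv,bpd,yktwh] add [adii] -> 5 lines: mwgn rafn adii ggc ovl

Answer: mwgn
rafn
adii
ggc
ovl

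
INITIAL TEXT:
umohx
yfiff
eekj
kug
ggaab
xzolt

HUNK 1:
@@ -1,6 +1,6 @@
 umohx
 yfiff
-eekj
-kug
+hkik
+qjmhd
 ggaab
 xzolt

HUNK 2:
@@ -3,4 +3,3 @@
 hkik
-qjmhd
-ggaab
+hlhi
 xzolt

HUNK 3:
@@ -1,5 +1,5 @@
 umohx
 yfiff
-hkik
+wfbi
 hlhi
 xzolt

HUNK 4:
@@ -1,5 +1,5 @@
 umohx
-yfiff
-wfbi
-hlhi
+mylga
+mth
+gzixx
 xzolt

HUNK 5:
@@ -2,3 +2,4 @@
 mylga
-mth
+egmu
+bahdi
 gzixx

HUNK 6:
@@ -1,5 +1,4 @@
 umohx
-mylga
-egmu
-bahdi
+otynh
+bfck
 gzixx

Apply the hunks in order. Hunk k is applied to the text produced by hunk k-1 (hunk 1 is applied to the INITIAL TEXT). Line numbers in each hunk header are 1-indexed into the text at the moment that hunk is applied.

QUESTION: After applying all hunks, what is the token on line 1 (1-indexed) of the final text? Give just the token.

Answer: umohx

Derivation:
Hunk 1: at line 1 remove [eekj,kug] add [hkik,qjmhd] -> 6 lines: umohx yfiff hkik qjmhd ggaab xzolt
Hunk 2: at line 3 remove [qjmhd,ggaab] add [hlhi] -> 5 lines: umohx yfiff hkik hlhi xzolt
Hunk 3: at line 1 remove [hkik] add [wfbi] -> 5 lines: umohx yfiff wfbi hlhi xzolt
Hunk 4: at line 1 remove [yfiff,wfbi,hlhi] add [mylga,mth,gzixx] -> 5 lines: umohx mylga mth gzixx xzolt
Hunk 5: at line 2 remove [mth] add [egmu,bahdi] -> 6 lines: umohx mylga egmu bahdi gzixx xzolt
Hunk 6: at line 1 remove [mylga,egmu,bahdi] add [otynh,bfck] -> 5 lines: umohx otynh bfck gzixx xzolt
Final line 1: umohx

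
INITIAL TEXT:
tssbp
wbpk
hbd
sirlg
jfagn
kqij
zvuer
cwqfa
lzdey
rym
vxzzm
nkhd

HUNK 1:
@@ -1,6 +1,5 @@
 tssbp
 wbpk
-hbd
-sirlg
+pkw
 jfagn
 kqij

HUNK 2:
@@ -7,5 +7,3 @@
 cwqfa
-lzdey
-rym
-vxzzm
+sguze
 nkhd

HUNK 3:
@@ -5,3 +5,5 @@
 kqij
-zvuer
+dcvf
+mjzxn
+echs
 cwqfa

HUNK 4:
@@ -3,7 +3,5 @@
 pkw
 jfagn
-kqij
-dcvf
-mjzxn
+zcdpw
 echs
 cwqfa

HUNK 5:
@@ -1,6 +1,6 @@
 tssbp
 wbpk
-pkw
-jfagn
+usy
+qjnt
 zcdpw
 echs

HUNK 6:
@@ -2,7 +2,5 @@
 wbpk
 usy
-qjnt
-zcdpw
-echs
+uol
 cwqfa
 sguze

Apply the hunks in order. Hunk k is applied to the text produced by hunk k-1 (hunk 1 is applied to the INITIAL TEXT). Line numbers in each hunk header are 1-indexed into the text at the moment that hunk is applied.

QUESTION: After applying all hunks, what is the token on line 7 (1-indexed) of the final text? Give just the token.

Answer: nkhd

Derivation:
Hunk 1: at line 1 remove [hbd,sirlg] add [pkw] -> 11 lines: tssbp wbpk pkw jfagn kqij zvuer cwqfa lzdey rym vxzzm nkhd
Hunk 2: at line 7 remove [lzdey,rym,vxzzm] add [sguze] -> 9 lines: tssbp wbpk pkw jfagn kqij zvuer cwqfa sguze nkhd
Hunk 3: at line 5 remove [zvuer] add [dcvf,mjzxn,echs] -> 11 lines: tssbp wbpk pkw jfagn kqij dcvf mjzxn echs cwqfa sguze nkhd
Hunk 4: at line 3 remove [kqij,dcvf,mjzxn] add [zcdpw] -> 9 lines: tssbp wbpk pkw jfagn zcdpw echs cwqfa sguze nkhd
Hunk 5: at line 1 remove [pkw,jfagn] add [usy,qjnt] -> 9 lines: tssbp wbpk usy qjnt zcdpw echs cwqfa sguze nkhd
Hunk 6: at line 2 remove [qjnt,zcdpw,echs] add [uol] -> 7 lines: tssbp wbpk usy uol cwqfa sguze nkhd
Final line 7: nkhd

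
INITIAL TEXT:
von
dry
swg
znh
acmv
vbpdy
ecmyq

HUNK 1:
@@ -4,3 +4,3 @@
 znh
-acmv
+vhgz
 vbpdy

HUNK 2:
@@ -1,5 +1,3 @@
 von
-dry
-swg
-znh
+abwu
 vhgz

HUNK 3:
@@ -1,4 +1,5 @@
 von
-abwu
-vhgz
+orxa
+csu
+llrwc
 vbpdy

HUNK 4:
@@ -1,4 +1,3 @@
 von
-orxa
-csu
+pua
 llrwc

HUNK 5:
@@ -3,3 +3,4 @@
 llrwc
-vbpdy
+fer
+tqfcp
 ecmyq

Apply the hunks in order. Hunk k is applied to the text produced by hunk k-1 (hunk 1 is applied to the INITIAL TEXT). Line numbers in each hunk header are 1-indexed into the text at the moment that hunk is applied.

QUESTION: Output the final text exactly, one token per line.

Hunk 1: at line 4 remove [acmv] add [vhgz] -> 7 lines: von dry swg znh vhgz vbpdy ecmyq
Hunk 2: at line 1 remove [dry,swg,znh] add [abwu] -> 5 lines: von abwu vhgz vbpdy ecmyq
Hunk 3: at line 1 remove [abwu,vhgz] add [orxa,csu,llrwc] -> 6 lines: von orxa csu llrwc vbpdy ecmyq
Hunk 4: at line 1 remove [orxa,csu] add [pua] -> 5 lines: von pua llrwc vbpdy ecmyq
Hunk 5: at line 3 remove [vbpdy] add [fer,tqfcp] -> 6 lines: von pua llrwc fer tqfcp ecmyq

Answer: von
pua
llrwc
fer
tqfcp
ecmyq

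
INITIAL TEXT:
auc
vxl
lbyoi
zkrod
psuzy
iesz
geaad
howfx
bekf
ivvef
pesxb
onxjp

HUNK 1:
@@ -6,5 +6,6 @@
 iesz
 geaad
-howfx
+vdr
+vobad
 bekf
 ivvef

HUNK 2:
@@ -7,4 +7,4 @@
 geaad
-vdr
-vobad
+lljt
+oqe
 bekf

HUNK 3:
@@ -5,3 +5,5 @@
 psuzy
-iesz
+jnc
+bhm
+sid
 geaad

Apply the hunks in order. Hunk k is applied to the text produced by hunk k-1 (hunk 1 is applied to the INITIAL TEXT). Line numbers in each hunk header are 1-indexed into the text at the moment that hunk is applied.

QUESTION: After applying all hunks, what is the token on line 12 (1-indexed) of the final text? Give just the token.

Hunk 1: at line 6 remove [howfx] add [vdr,vobad] -> 13 lines: auc vxl lbyoi zkrod psuzy iesz geaad vdr vobad bekf ivvef pesxb onxjp
Hunk 2: at line 7 remove [vdr,vobad] add [lljt,oqe] -> 13 lines: auc vxl lbyoi zkrod psuzy iesz geaad lljt oqe bekf ivvef pesxb onxjp
Hunk 3: at line 5 remove [iesz] add [jnc,bhm,sid] -> 15 lines: auc vxl lbyoi zkrod psuzy jnc bhm sid geaad lljt oqe bekf ivvef pesxb onxjp
Final line 12: bekf

Answer: bekf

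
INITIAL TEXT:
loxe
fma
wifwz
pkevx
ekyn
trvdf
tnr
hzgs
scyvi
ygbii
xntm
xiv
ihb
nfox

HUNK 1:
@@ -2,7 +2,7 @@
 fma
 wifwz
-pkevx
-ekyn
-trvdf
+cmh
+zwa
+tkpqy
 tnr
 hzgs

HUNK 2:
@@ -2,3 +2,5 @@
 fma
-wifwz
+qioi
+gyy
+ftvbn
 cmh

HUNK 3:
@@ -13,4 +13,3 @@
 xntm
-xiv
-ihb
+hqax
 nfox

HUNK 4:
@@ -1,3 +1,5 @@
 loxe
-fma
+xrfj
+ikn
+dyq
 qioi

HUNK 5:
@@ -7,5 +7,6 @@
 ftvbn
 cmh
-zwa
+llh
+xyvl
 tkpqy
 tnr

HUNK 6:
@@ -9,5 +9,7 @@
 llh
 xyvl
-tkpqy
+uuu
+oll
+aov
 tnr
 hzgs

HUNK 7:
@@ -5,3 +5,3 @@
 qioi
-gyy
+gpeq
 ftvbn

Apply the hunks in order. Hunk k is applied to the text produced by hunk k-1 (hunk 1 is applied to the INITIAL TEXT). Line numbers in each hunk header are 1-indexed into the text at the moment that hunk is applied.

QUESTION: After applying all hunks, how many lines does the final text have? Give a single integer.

Answer: 20

Derivation:
Hunk 1: at line 2 remove [pkevx,ekyn,trvdf] add [cmh,zwa,tkpqy] -> 14 lines: loxe fma wifwz cmh zwa tkpqy tnr hzgs scyvi ygbii xntm xiv ihb nfox
Hunk 2: at line 2 remove [wifwz] add [qioi,gyy,ftvbn] -> 16 lines: loxe fma qioi gyy ftvbn cmh zwa tkpqy tnr hzgs scyvi ygbii xntm xiv ihb nfox
Hunk 3: at line 13 remove [xiv,ihb] add [hqax] -> 15 lines: loxe fma qioi gyy ftvbn cmh zwa tkpqy tnr hzgs scyvi ygbii xntm hqax nfox
Hunk 4: at line 1 remove [fma] add [xrfj,ikn,dyq] -> 17 lines: loxe xrfj ikn dyq qioi gyy ftvbn cmh zwa tkpqy tnr hzgs scyvi ygbii xntm hqax nfox
Hunk 5: at line 7 remove [zwa] add [llh,xyvl] -> 18 lines: loxe xrfj ikn dyq qioi gyy ftvbn cmh llh xyvl tkpqy tnr hzgs scyvi ygbii xntm hqax nfox
Hunk 6: at line 9 remove [tkpqy] add [uuu,oll,aov] -> 20 lines: loxe xrfj ikn dyq qioi gyy ftvbn cmh llh xyvl uuu oll aov tnr hzgs scyvi ygbii xntm hqax nfox
Hunk 7: at line 5 remove [gyy] add [gpeq] -> 20 lines: loxe xrfj ikn dyq qioi gpeq ftvbn cmh llh xyvl uuu oll aov tnr hzgs scyvi ygbii xntm hqax nfox
Final line count: 20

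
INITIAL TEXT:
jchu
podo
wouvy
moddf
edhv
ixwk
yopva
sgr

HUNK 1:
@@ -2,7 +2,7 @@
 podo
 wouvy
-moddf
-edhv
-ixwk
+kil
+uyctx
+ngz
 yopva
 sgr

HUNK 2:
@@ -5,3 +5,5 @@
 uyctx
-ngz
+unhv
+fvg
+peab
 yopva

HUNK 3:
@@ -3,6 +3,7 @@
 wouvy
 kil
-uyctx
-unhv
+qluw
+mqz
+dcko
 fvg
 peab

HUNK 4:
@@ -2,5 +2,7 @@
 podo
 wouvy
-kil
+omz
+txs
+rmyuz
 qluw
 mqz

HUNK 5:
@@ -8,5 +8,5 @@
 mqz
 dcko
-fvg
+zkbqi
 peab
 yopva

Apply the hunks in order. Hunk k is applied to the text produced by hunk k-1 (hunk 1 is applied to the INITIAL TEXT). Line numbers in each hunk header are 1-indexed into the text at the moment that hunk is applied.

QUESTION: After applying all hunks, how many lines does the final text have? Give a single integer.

Answer: 13

Derivation:
Hunk 1: at line 2 remove [moddf,edhv,ixwk] add [kil,uyctx,ngz] -> 8 lines: jchu podo wouvy kil uyctx ngz yopva sgr
Hunk 2: at line 5 remove [ngz] add [unhv,fvg,peab] -> 10 lines: jchu podo wouvy kil uyctx unhv fvg peab yopva sgr
Hunk 3: at line 3 remove [uyctx,unhv] add [qluw,mqz,dcko] -> 11 lines: jchu podo wouvy kil qluw mqz dcko fvg peab yopva sgr
Hunk 4: at line 2 remove [kil] add [omz,txs,rmyuz] -> 13 lines: jchu podo wouvy omz txs rmyuz qluw mqz dcko fvg peab yopva sgr
Hunk 5: at line 8 remove [fvg] add [zkbqi] -> 13 lines: jchu podo wouvy omz txs rmyuz qluw mqz dcko zkbqi peab yopva sgr
Final line count: 13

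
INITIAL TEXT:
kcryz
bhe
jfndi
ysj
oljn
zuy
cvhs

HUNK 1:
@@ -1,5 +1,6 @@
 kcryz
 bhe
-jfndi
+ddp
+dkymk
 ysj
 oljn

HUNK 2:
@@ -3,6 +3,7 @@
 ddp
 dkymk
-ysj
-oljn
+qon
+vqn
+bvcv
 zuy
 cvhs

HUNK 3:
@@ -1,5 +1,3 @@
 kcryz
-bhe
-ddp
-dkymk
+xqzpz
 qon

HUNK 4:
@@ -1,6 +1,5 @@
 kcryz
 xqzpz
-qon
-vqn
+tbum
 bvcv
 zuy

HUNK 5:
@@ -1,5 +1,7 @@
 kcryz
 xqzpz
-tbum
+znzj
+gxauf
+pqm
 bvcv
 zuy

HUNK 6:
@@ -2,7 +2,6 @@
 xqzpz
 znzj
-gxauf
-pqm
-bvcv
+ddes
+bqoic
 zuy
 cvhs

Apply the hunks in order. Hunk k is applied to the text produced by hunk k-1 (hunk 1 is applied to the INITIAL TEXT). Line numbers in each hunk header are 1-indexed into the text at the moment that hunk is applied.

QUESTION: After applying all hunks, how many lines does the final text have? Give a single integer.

Answer: 7

Derivation:
Hunk 1: at line 1 remove [jfndi] add [ddp,dkymk] -> 8 lines: kcryz bhe ddp dkymk ysj oljn zuy cvhs
Hunk 2: at line 3 remove [ysj,oljn] add [qon,vqn,bvcv] -> 9 lines: kcryz bhe ddp dkymk qon vqn bvcv zuy cvhs
Hunk 3: at line 1 remove [bhe,ddp,dkymk] add [xqzpz] -> 7 lines: kcryz xqzpz qon vqn bvcv zuy cvhs
Hunk 4: at line 1 remove [qon,vqn] add [tbum] -> 6 lines: kcryz xqzpz tbum bvcv zuy cvhs
Hunk 5: at line 1 remove [tbum] add [znzj,gxauf,pqm] -> 8 lines: kcryz xqzpz znzj gxauf pqm bvcv zuy cvhs
Hunk 6: at line 2 remove [gxauf,pqm,bvcv] add [ddes,bqoic] -> 7 lines: kcryz xqzpz znzj ddes bqoic zuy cvhs
Final line count: 7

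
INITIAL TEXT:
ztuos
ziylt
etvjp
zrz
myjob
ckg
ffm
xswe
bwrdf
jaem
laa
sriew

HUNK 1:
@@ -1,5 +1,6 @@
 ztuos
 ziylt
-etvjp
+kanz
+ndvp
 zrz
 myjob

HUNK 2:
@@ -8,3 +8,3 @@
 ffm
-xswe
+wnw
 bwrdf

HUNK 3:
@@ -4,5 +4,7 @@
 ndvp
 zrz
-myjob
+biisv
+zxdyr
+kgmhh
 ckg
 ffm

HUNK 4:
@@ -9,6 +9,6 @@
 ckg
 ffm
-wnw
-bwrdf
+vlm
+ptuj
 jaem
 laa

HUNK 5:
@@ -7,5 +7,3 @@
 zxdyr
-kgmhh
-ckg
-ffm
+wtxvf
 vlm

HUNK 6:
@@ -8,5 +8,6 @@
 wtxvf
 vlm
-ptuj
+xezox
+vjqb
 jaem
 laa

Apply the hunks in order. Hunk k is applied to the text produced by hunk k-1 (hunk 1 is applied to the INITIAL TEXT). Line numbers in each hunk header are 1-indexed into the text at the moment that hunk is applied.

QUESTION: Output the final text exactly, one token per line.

Answer: ztuos
ziylt
kanz
ndvp
zrz
biisv
zxdyr
wtxvf
vlm
xezox
vjqb
jaem
laa
sriew

Derivation:
Hunk 1: at line 1 remove [etvjp] add [kanz,ndvp] -> 13 lines: ztuos ziylt kanz ndvp zrz myjob ckg ffm xswe bwrdf jaem laa sriew
Hunk 2: at line 8 remove [xswe] add [wnw] -> 13 lines: ztuos ziylt kanz ndvp zrz myjob ckg ffm wnw bwrdf jaem laa sriew
Hunk 3: at line 4 remove [myjob] add [biisv,zxdyr,kgmhh] -> 15 lines: ztuos ziylt kanz ndvp zrz biisv zxdyr kgmhh ckg ffm wnw bwrdf jaem laa sriew
Hunk 4: at line 9 remove [wnw,bwrdf] add [vlm,ptuj] -> 15 lines: ztuos ziylt kanz ndvp zrz biisv zxdyr kgmhh ckg ffm vlm ptuj jaem laa sriew
Hunk 5: at line 7 remove [kgmhh,ckg,ffm] add [wtxvf] -> 13 lines: ztuos ziylt kanz ndvp zrz biisv zxdyr wtxvf vlm ptuj jaem laa sriew
Hunk 6: at line 8 remove [ptuj] add [xezox,vjqb] -> 14 lines: ztuos ziylt kanz ndvp zrz biisv zxdyr wtxvf vlm xezox vjqb jaem laa sriew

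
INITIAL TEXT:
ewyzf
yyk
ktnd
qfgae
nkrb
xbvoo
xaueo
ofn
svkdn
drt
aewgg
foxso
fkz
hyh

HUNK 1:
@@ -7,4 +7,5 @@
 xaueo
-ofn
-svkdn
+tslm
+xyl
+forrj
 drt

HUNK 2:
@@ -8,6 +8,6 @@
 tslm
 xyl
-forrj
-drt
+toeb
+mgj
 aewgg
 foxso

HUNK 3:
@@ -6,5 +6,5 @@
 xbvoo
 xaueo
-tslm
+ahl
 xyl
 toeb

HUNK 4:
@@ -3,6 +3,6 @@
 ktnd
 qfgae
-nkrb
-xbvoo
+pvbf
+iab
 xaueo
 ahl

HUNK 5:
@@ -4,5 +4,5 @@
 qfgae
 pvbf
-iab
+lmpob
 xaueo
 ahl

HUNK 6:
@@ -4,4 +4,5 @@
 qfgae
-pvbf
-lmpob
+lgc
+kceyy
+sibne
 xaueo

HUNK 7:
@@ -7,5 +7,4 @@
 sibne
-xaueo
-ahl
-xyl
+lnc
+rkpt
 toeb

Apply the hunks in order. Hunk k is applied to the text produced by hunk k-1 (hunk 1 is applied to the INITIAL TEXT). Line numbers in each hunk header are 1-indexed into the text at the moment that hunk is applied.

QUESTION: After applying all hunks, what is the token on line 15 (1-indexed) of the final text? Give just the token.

Answer: hyh

Derivation:
Hunk 1: at line 7 remove [ofn,svkdn] add [tslm,xyl,forrj] -> 15 lines: ewyzf yyk ktnd qfgae nkrb xbvoo xaueo tslm xyl forrj drt aewgg foxso fkz hyh
Hunk 2: at line 8 remove [forrj,drt] add [toeb,mgj] -> 15 lines: ewyzf yyk ktnd qfgae nkrb xbvoo xaueo tslm xyl toeb mgj aewgg foxso fkz hyh
Hunk 3: at line 6 remove [tslm] add [ahl] -> 15 lines: ewyzf yyk ktnd qfgae nkrb xbvoo xaueo ahl xyl toeb mgj aewgg foxso fkz hyh
Hunk 4: at line 3 remove [nkrb,xbvoo] add [pvbf,iab] -> 15 lines: ewyzf yyk ktnd qfgae pvbf iab xaueo ahl xyl toeb mgj aewgg foxso fkz hyh
Hunk 5: at line 4 remove [iab] add [lmpob] -> 15 lines: ewyzf yyk ktnd qfgae pvbf lmpob xaueo ahl xyl toeb mgj aewgg foxso fkz hyh
Hunk 6: at line 4 remove [pvbf,lmpob] add [lgc,kceyy,sibne] -> 16 lines: ewyzf yyk ktnd qfgae lgc kceyy sibne xaueo ahl xyl toeb mgj aewgg foxso fkz hyh
Hunk 7: at line 7 remove [xaueo,ahl,xyl] add [lnc,rkpt] -> 15 lines: ewyzf yyk ktnd qfgae lgc kceyy sibne lnc rkpt toeb mgj aewgg foxso fkz hyh
Final line 15: hyh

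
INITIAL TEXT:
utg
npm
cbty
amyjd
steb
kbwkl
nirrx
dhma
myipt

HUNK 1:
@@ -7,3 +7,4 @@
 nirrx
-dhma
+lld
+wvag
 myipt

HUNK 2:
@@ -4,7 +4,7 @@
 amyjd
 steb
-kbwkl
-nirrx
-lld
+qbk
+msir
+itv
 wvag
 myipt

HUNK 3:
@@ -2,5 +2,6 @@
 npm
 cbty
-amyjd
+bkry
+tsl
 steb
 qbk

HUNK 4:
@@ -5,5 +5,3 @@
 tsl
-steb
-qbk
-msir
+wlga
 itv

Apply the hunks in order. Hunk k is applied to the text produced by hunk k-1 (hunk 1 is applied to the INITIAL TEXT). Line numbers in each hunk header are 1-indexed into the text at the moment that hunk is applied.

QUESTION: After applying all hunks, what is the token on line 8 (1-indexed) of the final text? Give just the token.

Hunk 1: at line 7 remove [dhma] add [lld,wvag] -> 10 lines: utg npm cbty amyjd steb kbwkl nirrx lld wvag myipt
Hunk 2: at line 4 remove [kbwkl,nirrx,lld] add [qbk,msir,itv] -> 10 lines: utg npm cbty amyjd steb qbk msir itv wvag myipt
Hunk 3: at line 2 remove [amyjd] add [bkry,tsl] -> 11 lines: utg npm cbty bkry tsl steb qbk msir itv wvag myipt
Hunk 4: at line 5 remove [steb,qbk,msir] add [wlga] -> 9 lines: utg npm cbty bkry tsl wlga itv wvag myipt
Final line 8: wvag

Answer: wvag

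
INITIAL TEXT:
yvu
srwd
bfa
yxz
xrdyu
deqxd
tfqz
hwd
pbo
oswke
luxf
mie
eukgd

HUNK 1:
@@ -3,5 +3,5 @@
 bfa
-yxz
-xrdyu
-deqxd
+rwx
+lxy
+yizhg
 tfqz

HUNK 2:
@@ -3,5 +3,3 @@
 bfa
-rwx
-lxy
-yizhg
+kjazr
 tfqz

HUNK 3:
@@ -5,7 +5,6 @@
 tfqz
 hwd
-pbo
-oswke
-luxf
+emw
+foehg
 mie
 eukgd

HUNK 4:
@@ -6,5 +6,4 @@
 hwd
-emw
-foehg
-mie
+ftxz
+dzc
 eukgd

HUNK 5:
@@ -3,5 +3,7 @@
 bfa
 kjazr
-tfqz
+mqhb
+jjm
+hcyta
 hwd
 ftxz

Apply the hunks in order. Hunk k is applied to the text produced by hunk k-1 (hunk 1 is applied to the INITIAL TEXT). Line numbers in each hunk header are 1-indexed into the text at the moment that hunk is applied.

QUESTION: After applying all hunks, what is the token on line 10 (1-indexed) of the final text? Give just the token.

Hunk 1: at line 3 remove [yxz,xrdyu,deqxd] add [rwx,lxy,yizhg] -> 13 lines: yvu srwd bfa rwx lxy yizhg tfqz hwd pbo oswke luxf mie eukgd
Hunk 2: at line 3 remove [rwx,lxy,yizhg] add [kjazr] -> 11 lines: yvu srwd bfa kjazr tfqz hwd pbo oswke luxf mie eukgd
Hunk 3: at line 5 remove [pbo,oswke,luxf] add [emw,foehg] -> 10 lines: yvu srwd bfa kjazr tfqz hwd emw foehg mie eukgd
Hunk 4: at line 6 remove [emw,foehg,mie] add [ftxz,dzc] -> 9 lines: yvu srwd bfa kjazr tfqz hwd ftxz dzc eukgd
Hunk 5: at line 3 remove [tfqz] add [mqhb,jjm,hcyta] -> 11 lines: yvu srwd bfa kjazr mqhb jjm hcyta hwd ftxz dzc eukgd
Final line 10: dzc

Answer: dzc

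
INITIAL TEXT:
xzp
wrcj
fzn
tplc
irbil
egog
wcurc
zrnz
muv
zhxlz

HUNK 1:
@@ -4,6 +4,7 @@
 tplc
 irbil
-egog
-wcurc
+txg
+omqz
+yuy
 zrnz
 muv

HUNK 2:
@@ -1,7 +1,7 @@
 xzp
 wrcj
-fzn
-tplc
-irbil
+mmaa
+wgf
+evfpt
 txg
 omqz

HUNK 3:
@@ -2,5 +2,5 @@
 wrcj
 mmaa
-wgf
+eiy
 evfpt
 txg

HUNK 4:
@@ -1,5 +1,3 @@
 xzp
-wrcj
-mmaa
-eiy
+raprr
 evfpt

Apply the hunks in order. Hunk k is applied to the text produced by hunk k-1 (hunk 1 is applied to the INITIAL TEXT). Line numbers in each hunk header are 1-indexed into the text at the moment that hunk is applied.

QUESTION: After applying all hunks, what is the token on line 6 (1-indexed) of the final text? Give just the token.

Hunk 1: at line 4 remove [egog,wcurc] add [txg,omqz,yuy] -> 11 lines: xzp wrcj fzn tplc irbil txg omqz yuy zrnz muv zhxlz
Hunk 2: at line 1 remove [fzn,tplc,irbil] add [mmaa,wgf,evfpt] -> 11 lines: xzp wrcj mmaa wgf evfpt txg omqz yuy zrnz muv zhxlz
Hunk 3: at line 2 remove [wgf] add [eiy] -> 11 lines: xzp wrcj mmaa eiy evfpt txg omqz yuy zrnz muv zhxlz
Hunk 4: at line 1 remove [wrcj,mmaa,eiy] add [raprr] -> 9 lines: xzp raprr evfpt txg omqz yuy zrnz muv zhxlz
Final line 6: yuy

Answer: yuy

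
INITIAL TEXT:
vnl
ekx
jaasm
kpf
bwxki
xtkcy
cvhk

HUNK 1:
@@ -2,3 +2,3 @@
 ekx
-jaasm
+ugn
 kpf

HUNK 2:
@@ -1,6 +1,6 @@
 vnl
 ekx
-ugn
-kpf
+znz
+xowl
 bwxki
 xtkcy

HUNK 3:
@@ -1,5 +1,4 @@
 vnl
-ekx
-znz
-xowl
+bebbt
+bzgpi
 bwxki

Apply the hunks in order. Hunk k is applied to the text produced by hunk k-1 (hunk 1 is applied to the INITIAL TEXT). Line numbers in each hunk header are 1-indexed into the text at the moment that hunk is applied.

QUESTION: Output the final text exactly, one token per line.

Hunk 1: at line 2 remove [jaasm] add [ugn] -> 7 lines: vnl ekx ugn kpf bwxki xtkcy cvhk
Hunk 2: at line 1 remove [ugn,kpf] add [znz,xowl] -> 7 lines: vnl ekx znz xowl bwxki xtkcy cvhk
Hunk 3: at line 1 remove [ekx,znz,xowl] add [bebbt,bzgpi] -> 6 lines: vnl bebbt bzgpi bwxki xtkcy cvhk

Answer: vnl
bebbt
bzgpi
bwxki
xtkcy
cvhk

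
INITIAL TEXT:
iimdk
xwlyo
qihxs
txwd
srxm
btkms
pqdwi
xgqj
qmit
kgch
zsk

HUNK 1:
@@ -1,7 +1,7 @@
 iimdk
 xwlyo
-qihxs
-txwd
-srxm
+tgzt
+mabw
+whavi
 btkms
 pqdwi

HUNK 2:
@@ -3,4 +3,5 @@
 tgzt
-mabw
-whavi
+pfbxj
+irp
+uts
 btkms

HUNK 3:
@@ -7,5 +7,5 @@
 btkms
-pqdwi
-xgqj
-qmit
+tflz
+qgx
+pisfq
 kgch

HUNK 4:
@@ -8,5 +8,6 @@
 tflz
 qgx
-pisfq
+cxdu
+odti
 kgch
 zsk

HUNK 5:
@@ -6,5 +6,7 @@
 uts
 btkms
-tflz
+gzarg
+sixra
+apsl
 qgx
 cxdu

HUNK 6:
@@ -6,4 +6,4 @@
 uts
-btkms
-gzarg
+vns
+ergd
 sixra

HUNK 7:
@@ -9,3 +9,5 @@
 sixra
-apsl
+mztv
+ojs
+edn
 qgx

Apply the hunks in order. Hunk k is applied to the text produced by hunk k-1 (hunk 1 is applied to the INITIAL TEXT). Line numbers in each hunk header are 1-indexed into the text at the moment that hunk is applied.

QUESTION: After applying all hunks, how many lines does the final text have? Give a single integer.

Answer: 17

Derivation:
Hunk 1: at line 1 remove [qihxs,txwd,srxm] add [tgzt,mabw,whavi] -> 11 lines: iimdk xwlyo tgzt mabw whavi btkms pqdwi xgqj qmit kgch zsk
Hunk 2: at line 3 remove [mabw,whavi] add [pfbxj,irp,uts] -> 12 lines: iimdk xwlyo tgzt pfbxj irp uts btkms pqdwi xgqj qmit kgch zsk
Hunk 3: at line 7 remove [pqdwi,xgqj,qmit] add [tflz,qgx,pisfq] -> 12 lines: iimdk xwlyo tgzt pfbxj irp uts btkms tflz qgx pisfq kgch zsk
Hunk 4: at line 8 remove [pisfq] add [cxdu,odti] -> 13 lines: iimdk xwlyo tgzt pfbxj irp uts btkms tflz qgx cxdu odti kgch zsk
Hunk 5: at line 6 remove [tflz] add [gzarg,sixra,apsl] -> 15 lines: iimdk xwlyo tgzt pfbxj irp uts btkms gzarg sixra apsl qgx cxdu odti kgch zsk
Hunk 6: at line 6 remove [btkms,gzarg] add [vns,ergd] -> 15 lines: iimdk xwlyo tgzt pfbxj irp uts vns ergd sixra apsl qgx cxdu odti kgch zsk
Hunk 7: at line 9 remove [apsl] add [mztv,ojs,edn] -> 17 lines: iimdk xwlyo tgzt pfbxj irp uts vns ergd sixra mztv ojs edn qgx cxdu odti kgch zsk
Final line count: 17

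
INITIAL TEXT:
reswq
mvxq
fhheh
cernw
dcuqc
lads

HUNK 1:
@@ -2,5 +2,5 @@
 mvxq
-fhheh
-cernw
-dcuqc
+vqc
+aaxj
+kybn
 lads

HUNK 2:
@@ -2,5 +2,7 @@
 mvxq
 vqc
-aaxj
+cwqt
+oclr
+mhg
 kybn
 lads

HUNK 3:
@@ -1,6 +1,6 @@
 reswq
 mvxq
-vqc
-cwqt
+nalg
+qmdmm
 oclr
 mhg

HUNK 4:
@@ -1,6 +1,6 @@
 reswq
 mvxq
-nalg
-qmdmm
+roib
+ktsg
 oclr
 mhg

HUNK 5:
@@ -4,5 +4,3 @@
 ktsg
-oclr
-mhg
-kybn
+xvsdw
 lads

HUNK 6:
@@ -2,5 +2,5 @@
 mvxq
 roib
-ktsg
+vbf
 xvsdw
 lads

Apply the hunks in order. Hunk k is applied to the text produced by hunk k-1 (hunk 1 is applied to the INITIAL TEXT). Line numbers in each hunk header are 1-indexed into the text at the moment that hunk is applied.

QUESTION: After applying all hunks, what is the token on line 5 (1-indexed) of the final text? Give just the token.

Answer: xvsdw

Derivation:
Hunk 1: at line 2 remove [fhheh,cernw,dcuqc] add [vqc,aaxj,kybn] -> 6 lines: reswq mvxq vqc aaxj kybn lads
Hunk 2: at line 2 remove [aaxj] add [cwqt,oclr,mhg] -> 8 lines: reswq mvxq vqc cwqt oclr mhg kybn lads
Hunk 3: at line 1 remove [vqc,cwqt] add [nalg,qmdmm] -> 8 lines: reswq mvxq nalg qmdmm oclr mhg kybn lads
Hunk 4: at line 1 remove [nalg,qmdmm] add [roib,ktsg] -> 8 lines: reswq mvxq roib ktsg oclr mhg kybn lads
Hunk 5: at line 4 remove [oclr,mhg,kybn] add [xvsdw] -> 6 lines: reswq mvxq roib ktsg xvsdw lads
Hunk 6: at line 2 remove [ktsg] add [vbf] -> 6 lines: reswq mvxq roib vbf xvsdw lads
Final line 5: xvsdw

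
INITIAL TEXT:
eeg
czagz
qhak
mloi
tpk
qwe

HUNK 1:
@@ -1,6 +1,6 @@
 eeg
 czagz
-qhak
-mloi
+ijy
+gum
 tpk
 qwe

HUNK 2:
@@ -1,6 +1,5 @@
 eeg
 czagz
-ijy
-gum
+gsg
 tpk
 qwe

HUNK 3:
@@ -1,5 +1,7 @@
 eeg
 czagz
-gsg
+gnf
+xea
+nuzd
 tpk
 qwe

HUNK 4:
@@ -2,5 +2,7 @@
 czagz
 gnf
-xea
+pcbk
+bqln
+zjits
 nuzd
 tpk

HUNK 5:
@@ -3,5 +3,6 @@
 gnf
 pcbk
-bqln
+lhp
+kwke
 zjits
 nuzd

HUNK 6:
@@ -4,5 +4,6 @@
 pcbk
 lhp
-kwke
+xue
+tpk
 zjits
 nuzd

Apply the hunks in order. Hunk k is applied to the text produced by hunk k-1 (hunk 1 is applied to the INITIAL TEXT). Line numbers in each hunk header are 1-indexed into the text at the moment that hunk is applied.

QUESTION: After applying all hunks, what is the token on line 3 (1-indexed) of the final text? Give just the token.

Answer: gnf

Derivation:
Hunk 1: at line 1 remove [qhak,mloi] add [ijy,gum] -> 6 lines: eeg czagz ijy gum tpk qwe
Hunk 2: at line 1 remove [ijy,gum] add [gsg] -> 5 lines: eeg czagz gsg tpk qwe
Hunk 3: at line 1 remove [gsg] add [gnf,xea,nuzd] -> 7 lines: eeg czagz gnf xea nuzd tpk qwe
Hunk 4: at line 2 remove [xea] add [pcbk,bqln,zjits] -> 9 lines: eeg czagz gnf pcbk bqln zjits nuzd tpk qwe
Hunk 5: at line 3 remove [bqln] add [lhp,kwke] -> 10 lines: eeg czagz gnf pcbk lhp kwke zjits nuzd tpk qwe
Hunk 6: at line 4 remove [kwke] add [xue,tpk] -> 11 lines: eeg czagz gnf pcbk lhp xue tpk zjits nuzd tpk qwe
Final line 3: gnf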